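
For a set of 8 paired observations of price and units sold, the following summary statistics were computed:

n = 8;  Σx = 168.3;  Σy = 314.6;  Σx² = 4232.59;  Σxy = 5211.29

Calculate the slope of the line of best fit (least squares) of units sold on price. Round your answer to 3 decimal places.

Sxx = Σx² − (Σx)²/n = 4232.59 − 3540.61125 = 691.97875
Sxy = Σxy − (Σx)(Σy)/n = 5211.29 − 6618.3975 = -1407.1075
b = Sxy/Sxx = -1407.1075/691.97875 = -2.033455

-2.033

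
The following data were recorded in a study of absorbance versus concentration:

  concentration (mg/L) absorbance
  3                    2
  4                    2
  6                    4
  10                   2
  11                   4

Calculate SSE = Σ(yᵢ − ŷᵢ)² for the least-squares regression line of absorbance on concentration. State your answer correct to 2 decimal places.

n = 5, Σx = 34, Σy = 14, Σxy = 102, Σx² = 282, Σy² = 44
Sxx = Σx² − (Σx)²/n = 282 − 231.2 = 50.8
Sxy = Σxy − (Σx)(Σy)/n = 102 − 95.2 = 6.8
Syy = Σy² − (Σy)²/n = 44 − 39.2 = 4.8
b = Sxy/Sxx = 6.8/50.8 = 0.133858
SSE = Syy − b·Sxy = 4.8 − 0.133858·6.8 = 3.889764

3.89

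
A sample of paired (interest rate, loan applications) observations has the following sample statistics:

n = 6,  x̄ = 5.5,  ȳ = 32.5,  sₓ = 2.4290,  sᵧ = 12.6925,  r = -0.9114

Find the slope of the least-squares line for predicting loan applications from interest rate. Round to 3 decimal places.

-4.762

b = r · sᵧ/sₓ = -0.9114 · 12.6925/2.429 = -4.762431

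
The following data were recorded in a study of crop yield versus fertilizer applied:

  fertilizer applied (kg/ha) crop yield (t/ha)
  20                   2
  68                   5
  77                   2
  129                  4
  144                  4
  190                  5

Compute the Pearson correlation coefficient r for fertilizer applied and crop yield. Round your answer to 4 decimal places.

n = 6, Σx = 628, Σy = 22, Σxy = 2576, Σx² = 84430, Σy² = 90
Sxx = Σx² − (Σx)²/n = 84430 − 65730.666667 = 18699.333333
Sxy = Σxy − (Σx)(Σy)/n = 2576 − 2302.666667 = 273.333333
Syy = Σy² − (Σy)²/n = 90 − 80.666667 = 9.333333
r = Sxy/√(Sxx·Syy) = 273.333333/√(174527.111111) = 273.333333/417.764421 = 0.654276

0.6543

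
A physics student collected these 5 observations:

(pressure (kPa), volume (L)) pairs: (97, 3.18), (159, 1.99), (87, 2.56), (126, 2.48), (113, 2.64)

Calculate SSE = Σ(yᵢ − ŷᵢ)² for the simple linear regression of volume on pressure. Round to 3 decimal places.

0.280

n = 5, Σx = 582, Σy = 12.85, Σxy = 1458.39, Σx² = 70904, Σy² = 33.7461
Sxx = Σx² − (Σx)²/n = 70904 − 67744.8 = 3159.2
Sxy = Σxy − (Σx)(Σy)/n = 1458.39 − 1495.74 = -37.35
Syy = Σy² − (Σy)²/n = 33.7461 − 33.0245 = 0.7216
b = Sxy/Sxx = -37.35/3159.2 = -0.011823
SSE = Syy − b·Sxy = 0.7216 − (-0.011823)·(-37.35) = 0.280025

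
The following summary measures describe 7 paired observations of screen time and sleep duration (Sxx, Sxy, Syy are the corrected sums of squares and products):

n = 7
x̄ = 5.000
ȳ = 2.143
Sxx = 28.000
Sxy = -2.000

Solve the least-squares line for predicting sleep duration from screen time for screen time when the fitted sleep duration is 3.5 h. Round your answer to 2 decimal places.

-14.00

b = Sxy/Sxx = -2/28 = -0.071429
a = ȳ − b·x̄ = 2.143 − (-0.071429)·5 = 2.500143
Set a + b·x = 3.5: x = (3.5 − 2.500143) / (-0.071429) = -13.998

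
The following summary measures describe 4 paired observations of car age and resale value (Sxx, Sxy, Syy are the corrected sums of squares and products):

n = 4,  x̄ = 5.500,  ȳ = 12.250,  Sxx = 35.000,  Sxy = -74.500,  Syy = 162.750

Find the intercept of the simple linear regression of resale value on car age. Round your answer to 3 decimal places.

23.957

b = Sxy/Sxx = -74.5/35 = -2.128571
a = ȳ − b·x̄ = 12.25 − (-2.128571)·5.5 = 23.957143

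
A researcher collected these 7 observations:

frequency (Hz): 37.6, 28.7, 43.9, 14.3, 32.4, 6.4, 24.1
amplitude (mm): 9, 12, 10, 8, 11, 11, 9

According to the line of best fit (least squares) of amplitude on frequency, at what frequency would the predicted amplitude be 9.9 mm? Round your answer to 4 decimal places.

9.4203

n = 7, Σx = 187.4, Σy = 70, Σxy = 1879.9, Σx² = 6040.68
Sxx = Σx² − (Σx)²/n = 6040.68 − 5016.965714 = 1023.714286
Sxy = Σxy − (Σx)(Σy)/n = 1879.9 − 1874 = 5.9
b = Sxy/Sxx = 5.9/1023.714286 = 0.005763
a = ȳ − b·x̄ = 10 − 0.005763·26.771429 = 9.845708
Set a + b·x = 9.9: x = (9.9 − 9.845708) / 0.005763 = 9.420339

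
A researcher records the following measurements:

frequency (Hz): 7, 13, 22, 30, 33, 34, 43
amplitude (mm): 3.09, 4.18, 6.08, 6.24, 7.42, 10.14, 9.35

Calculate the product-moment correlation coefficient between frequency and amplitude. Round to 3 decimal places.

0.922

n = 7, Σx = 182, Σy = 46.5, Σxy = 1388.6, Σx² = 5696, Σy² = 348.223
Sxx = Σx² − (Σx)²/n = 5696 − 4732 = 964
Sxy = Σxy − (Σx)(Σy)/n = 1388.6 − 1209 = 179.6
Syy = Σy² − (Σy)²/n = 348.223 − 308.892857 = 39.330143
r = Sxy/√(Sxx·Syy) = 179.6/√(37914.257714) = 179.6/194.715838 = 0.922370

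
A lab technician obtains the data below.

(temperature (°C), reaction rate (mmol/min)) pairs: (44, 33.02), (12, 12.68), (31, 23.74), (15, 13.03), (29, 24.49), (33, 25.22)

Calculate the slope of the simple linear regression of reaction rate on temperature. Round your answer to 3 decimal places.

n = 6, Σx = 164, Σy = 132.18, Σxy = 4078.9, Σx² = 5196
Sxx = Σx² − (Σx)²/n = 5196 − 4482.666667 = 713.333333
Sxy = Σxy − (Σx)(Σy)/n = 4078.9 − 3612.92 = 465.98
b = Sxy/Sxx = 465.98/713.333333 = 0.653243

0.653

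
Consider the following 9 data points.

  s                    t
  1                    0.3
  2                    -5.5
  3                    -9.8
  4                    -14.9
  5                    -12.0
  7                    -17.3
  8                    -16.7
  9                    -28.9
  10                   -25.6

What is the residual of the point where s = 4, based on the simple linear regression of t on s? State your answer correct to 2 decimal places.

-4.29

n = 9, Σx = 49, Σy = -130.4, Σxy = -930.5, Σx² = 349
Sxx = Σx² − (Σx)²/n = 349 − 266.777778 = 82.222222
Sxy = Σxy − (Σx)(Σy)/n = -930.5 − (-709.955556) = -220.544444
b = Sxy/Sxx = -220.544444/82.222222 = -2.682297
a = ȳ − b·x̄ = -14.488889 − (-2.682297)·5.444444 = 0.114730
ŷ(4) = 0.114730 + (-2.682297)·4 = -10.614459
residual = y − ŷ = -14.9 − (-10.614459) = -4.285541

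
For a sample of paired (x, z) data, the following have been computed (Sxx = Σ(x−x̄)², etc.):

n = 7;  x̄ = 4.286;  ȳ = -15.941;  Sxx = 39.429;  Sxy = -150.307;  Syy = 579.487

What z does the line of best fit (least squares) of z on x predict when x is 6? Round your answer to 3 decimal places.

-22.475

b = Sxy/Sxx = -150.307/39.429 = -3.812093
a = ȳ − b·x̄ = -15.941 − (-3.812093)·4.286 = 0.397629
ŷ(6) = a + b·6 = 0.397629 + (-3.812093)·6 = -22.474927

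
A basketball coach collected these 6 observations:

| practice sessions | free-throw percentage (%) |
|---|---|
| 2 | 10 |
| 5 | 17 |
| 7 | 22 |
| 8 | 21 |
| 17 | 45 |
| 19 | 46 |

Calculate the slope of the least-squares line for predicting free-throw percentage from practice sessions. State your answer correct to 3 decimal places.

2.203

n = 6, Σx = 58, Σy = 161, Σxy = 2066, Σx² = 792
Sxx = Σx² − (Σx)²/n = 792 − 560.666667 = 231.333333
Sxy = Σxy − (Σx)(Σy)/n = 2066 − 1556.333333 = 509.666667
b = Sxy/Sxx = 509.666667/231.333333 = 2.203170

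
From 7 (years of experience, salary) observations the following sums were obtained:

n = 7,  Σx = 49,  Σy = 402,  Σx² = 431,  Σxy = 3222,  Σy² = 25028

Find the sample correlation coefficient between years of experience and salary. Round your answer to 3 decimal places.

0.987

Sxx = Σx² − (Σx)²/n = 431 − 343 = 88
Sxy = Σxy − (Σx)(Σy)/n = 3222 − 2814 = 408
Syy = Σy² − (Σy)²/n = 25028 − 23086.285714 = 1941.714286
r = Sxy/√(Sxx·Syy) = 408/√(170870.857143) = 408/413.365283 = 0.987020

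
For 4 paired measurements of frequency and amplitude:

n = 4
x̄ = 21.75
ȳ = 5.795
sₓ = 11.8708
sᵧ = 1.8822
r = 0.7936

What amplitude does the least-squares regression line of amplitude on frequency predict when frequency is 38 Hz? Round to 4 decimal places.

b = r · sᵧ/sₓ = 0.7936 · 1.8822/11.8708 = 0.125831
a = ȳ − b·x̄ = 5.795 − 0.125831·21.75 = 3.058177
ŷ(38) = a + b·38 = 3.058177 + 0.125831·38 = 7.839753

7.8398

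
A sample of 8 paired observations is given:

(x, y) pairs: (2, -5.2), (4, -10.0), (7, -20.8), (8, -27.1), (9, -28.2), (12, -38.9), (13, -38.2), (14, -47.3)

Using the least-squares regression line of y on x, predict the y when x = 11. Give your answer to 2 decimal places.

n = 8, Σx = 69, Σy = -215.7, Σxy = -2292.2, Σx² = 723
Sxx = Σx² − (Σx)²/n = 723 − 595.125 = 127.875
Sxy = Σxy − (Σx)(Σy)/n = -2292.2 − (-1860.4125) = -431.7875
b = Sxy/Sxx = -431.7875/127.875 = -3.376637
a = ȳ − b·x̄ = -26.9625 − (-3.376637)·8.625 = 2.160997
ŷ(11) = a + b·11 = 2.160997 + (-3.376637)·11 = -34.982014

-34.98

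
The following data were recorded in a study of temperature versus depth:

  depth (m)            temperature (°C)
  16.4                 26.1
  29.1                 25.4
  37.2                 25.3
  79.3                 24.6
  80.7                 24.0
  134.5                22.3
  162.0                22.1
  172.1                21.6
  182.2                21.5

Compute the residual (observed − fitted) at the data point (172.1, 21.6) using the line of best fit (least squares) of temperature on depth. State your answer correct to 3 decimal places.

-0.057

n = 9, Σx = 893.5, Σy = 212.9, Σxy = 20210.13, Σx² = 122450.09
Sxx = Σx² − (Σx)²/n = 122450.09 − 88704.694444 = 33745.395556
Sxy = Σxy − (Σx)(Σy)/n = 20210.13 − 21136.238889 = -926.108889
b = Sxy/Sxx = -926.108889/33745.395556 = -0.027444
a = ȳ − b·x̄ = 23.655556 − (-0.027444)·99.277778 = 26.380136
ŷ(172.1) = 26.380136 + (-0.027444)·172.1 = 21.657022
residual = y − ŷ = 21.6 − 21.657022 = -0.057022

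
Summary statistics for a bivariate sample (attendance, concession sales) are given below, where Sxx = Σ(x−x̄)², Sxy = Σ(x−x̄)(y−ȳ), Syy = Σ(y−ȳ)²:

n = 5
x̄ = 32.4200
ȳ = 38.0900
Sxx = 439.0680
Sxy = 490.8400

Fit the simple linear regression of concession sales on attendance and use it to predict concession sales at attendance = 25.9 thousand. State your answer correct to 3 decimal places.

b = Sxy/Sxx = 490.84/439.068 = 1.117913
a = ȳ − b·x̄ = 38.09 − 1.117913·32.42 = 1.847248
ŷ(25.9) = a + b·25.9 = 1.847248 + 1.117913·25.9 = 30.801205

30.801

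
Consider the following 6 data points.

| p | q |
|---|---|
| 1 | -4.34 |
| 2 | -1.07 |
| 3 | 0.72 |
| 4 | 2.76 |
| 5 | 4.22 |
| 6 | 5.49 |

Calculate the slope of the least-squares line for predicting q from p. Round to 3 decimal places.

n = 6, Σx = 21, Σy = 7.78, Σxy = 60.76, Σx² = 91
Sxx = Σx² − (Σx)²/n = 91 − 73.5 = 17.5
Sxy = Σxy − (Σx)(Σy)/n = 60.76 − 27.23 = 33.53
b = Sxy/Sxx = 33.53/17.5 = 1.916

1.916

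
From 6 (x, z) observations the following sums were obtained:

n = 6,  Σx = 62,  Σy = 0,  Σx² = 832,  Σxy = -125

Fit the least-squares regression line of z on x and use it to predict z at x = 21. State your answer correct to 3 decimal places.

Sxx = Σx² − (Σx)²/n = 832 − 640.666667 = 191.333333
Sxy = Σxy − (Σx)(Σy)/n = -125 − 0 = -125
b = Sxy/Sxx = -125/191.333333 = -0.653310
a = ȳ − b·x̄ = 0 − (-0.653310)·10.333333 = 6.750871
ŷ(21) = a + b·21 = 6.750871 + (-0.653310)·21 = -6.968641

-6.969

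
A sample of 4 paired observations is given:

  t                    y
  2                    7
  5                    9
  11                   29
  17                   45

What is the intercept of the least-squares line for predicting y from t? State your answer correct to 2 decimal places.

-0.93

n = 4, Σx = 35, Σy = 90, Σxy = 1143, Σx² = 439
Sxx = Σx² − (Σx)²/n = 439 − 306.25 = 132.75
Sxy = Σxy − (Σx)(Σy)/n = 1143 − 787.5 = 355.5
b = Sxy/Sxx = 355.5/132.75 = 2.677966
a = ȳ − b·x̄ = 22.5 − 2.677966·8.75 = -0.932203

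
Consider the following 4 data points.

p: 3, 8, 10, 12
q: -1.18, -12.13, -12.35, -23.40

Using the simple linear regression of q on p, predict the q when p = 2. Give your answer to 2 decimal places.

1.72

n = 4, Σx = 33, Σy = -49.06, Σxy = -504.88, Σx² = 317
Sxx = Σx² − (Σx)²/n = 317 − 272.25 = 44.75
Sxy = Σxy − (Σx)(Σy)/n = -504.88 − (-404.745) = -100.135
b = Sxy/Sxx = -100.135/44.75 = -2.237654
a = ȳ − b·x̄ = -12.265 − (-2.237654)·8.25 = 6.195642
ŷ(2) = a + b·2 = 6.195642 + (-2.237654)·2 = 1.720335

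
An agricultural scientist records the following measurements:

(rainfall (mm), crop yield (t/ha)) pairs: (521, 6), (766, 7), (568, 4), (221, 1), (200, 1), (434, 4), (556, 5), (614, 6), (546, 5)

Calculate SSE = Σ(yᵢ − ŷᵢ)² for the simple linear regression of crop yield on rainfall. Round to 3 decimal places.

3.648

n = 9, Σx = 4426, Σy = 39, Σxy = 22111, Σx² = 2442266, Σy² = 205
Sxx = Σx² − (Σx)²/n = 2442266 − 2176608.444444 = 265657.555556
Sxy = Σxy − (Σx)(Σy)/n = 22111 − 19179.333333 = 2931.666667
Syy = Σy² − (Σy)²/n = 205 − 169 = 36
b = Sxy/Sxx = 2931.666667/265657.555556 = 0.011036
SSE = Syy − b·Sxy = 36 − 0.011036·2931.666667 = 3.647563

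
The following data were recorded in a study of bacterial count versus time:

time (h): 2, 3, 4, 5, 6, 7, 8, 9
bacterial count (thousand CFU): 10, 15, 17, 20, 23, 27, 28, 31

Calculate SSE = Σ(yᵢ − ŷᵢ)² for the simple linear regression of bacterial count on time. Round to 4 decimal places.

4.5833

n = 8, Σx = 44, Σy = 171, Σxy = 1063, Σx² = 284, Σy² = 4017
Sxx = Σx² − (Σx)²/n = 284 − 242 = 42
Sxy = Σxy − (Σx)(Σy)/n = 1063 − 940.5 = 122.5
Syy = Σy² − (Σy)²/n = 4017 − 3655.125 = 361.875
b = Sxy/Sxx = 122.5/42 = 2.916667
SSE = Syy − b·Sxy = 361.875 − 2.916667·122.5 = 4.583333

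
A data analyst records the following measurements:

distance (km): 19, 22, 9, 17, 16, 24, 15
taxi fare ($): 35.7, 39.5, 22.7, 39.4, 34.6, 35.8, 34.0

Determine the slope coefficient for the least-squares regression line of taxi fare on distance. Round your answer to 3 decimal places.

0.904

n = 7, Σx = 122, Σy = 241.7, Σxy = 4344.2, Σx² = 2272
Sxx = Σx² − (Σx)²/n = 2272 − 2126.285714 = 145.714286
Sxy = Σxy − (Σx)(Σy)/n = 4344.2 − 4212.485714 = 131.714286
b = Sxy/Sxx = 131.714286/145.714286 = 0.903922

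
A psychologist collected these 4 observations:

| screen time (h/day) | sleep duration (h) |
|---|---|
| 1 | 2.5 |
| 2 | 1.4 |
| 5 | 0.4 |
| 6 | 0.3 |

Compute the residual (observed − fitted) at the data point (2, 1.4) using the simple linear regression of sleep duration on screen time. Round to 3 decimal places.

n = 4, Σx = 14, Σy = 4.6, Σxy = 9.1, Σx² = 66
Sxx = Σx² − (Σx)²/n = 66 − 49 = 17
Sxy = Σxy − (Σx)(Σy)/n = 9.1 − 16.1 = -7
b = Sxy/Sxx = -7/17 = -0.411765
a = ȳ − b·x̄ = 1.15 − (-0.411765)·3.5 = 2.591176
ŷ(2) = 2.591176 + (-0.411765)·2 = 1.767647
residual = y − ŷ = 1.4 − 1.767647 = -0.367647

-0.368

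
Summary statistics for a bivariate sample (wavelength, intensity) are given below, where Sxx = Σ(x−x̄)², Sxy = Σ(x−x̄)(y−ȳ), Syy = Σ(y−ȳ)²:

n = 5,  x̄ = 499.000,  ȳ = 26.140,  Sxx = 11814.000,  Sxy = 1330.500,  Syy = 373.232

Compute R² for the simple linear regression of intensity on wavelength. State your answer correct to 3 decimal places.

0.401

R² = Sxy²/(Sxx·Syy) = (1330.5)²/(11814·373.232) = 0.401471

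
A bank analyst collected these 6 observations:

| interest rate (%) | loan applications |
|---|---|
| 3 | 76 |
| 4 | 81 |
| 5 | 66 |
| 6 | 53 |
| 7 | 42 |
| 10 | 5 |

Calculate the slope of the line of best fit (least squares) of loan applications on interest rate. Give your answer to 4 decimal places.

-11.0324

n = 6, Σx = 35, Σy = 323, Σxy = 1544, Σx² = 235
Sxx = Σx² − (Σx)²/n = 235 − 204.166667 = 30.833333
Sxy = Σxy − (Σx)(Σy)/n = 1544 − 1884.166667 = -340.166667
b = Sxy/Sxx = -340.166667/30.833333 = -11.032432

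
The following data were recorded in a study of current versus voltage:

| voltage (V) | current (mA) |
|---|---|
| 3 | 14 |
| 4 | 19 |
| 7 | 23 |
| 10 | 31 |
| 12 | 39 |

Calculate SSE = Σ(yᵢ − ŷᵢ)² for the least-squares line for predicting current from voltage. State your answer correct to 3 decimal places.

n = 5, Σx = 36, Σy = 126, Σxy = 1057, Σx² = 318, Σy² = 3568
Sxx = Σx² − (Σx)²/n = 318 − 259.2 = 58.8
Sxy = Σxy − (Σx)(Σy)/n = 1057 − 907.2 = 149.8
Syy = Σy² − (Σy)²/n = 3568 − 3175.2 = 392.8
b = Sxy/Sxx = 149.8/58.8 = 2.547619
SSE = Syy − b·Sxy = 392.8 − 2.547619·149.8 = 11.166667

11.167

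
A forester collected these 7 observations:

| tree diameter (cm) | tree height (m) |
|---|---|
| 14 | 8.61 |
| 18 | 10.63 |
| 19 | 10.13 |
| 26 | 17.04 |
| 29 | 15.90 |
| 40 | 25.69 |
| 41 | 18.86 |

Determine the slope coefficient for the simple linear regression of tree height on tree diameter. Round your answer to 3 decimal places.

0.519

n = 7, Σx = 187, Σy = 106.86, Σxy = 3209.35, Σx² = 5679
Sxx = Σx² − (Σx)²/n = 5679 − 4995.571429 = 683.428571
Sxy = Σxy − (Σx)(Σy)/n = 3209.35 − 2854.688571 = 354.661429
b = Sxy/Sxx = 354.661429/683.428571 = 0.518944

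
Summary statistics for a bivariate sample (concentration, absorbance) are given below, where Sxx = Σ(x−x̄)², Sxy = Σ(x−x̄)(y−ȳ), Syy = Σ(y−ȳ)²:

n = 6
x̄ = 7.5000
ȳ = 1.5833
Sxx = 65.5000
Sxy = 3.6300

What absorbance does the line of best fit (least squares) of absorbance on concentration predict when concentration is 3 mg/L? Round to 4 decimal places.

1.3339

b = Sxy/Sxx = 3.63/65.5 = 0.055420
a = ȳ − b·x̄ = 1.5833 − 0.055420·7.5 = 1.167651
ŷ(3) = a + b·3 = 1.167651 + 0.055420·3 = 1.333911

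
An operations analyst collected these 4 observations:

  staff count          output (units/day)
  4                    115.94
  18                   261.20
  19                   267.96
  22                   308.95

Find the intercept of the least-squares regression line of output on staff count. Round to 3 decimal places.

72.865

n = 4, Σx = 63, Σy = 954.05, Σxy = 17053.5, Σx² = 1185
Sxx = Σx² − (Σx)²/n = 1185 − 992.25 = 192.75
Sxy = Σxy − (Σx)(Σy)/n = 17053.5 − 15026.2875 = 2027.2125
b = Sxy/Sxx = 2027.2125/192.75 = 10.517315
a = ȳ − b·x̄ = 238.5125 − 10.517315·15.75 = 72.864786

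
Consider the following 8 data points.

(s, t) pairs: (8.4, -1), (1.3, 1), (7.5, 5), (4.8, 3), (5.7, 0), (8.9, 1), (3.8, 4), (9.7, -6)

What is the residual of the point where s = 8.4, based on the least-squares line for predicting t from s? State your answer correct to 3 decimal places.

n = 8, Σx = 50.1, Σy = 7, Σxy = 10.7, Σx² = 371.77
Sxx = Σx² − (Σx)²/n = 371.77 − 313.75125 = 58.01875
Sxy = Σxy − (Σx)(Σy)/n = 10.7 − 43.8375 = -33.1375
b = Sxy/Sxx = -33.1375/58.01875 = -0.571152
a = ȳ − b·x̄ = 0.875 − (-0.571152)·6.2625 = 4.451837
ŷ(8.4) = 4.451837 + (-0.571152)·8.4 = -0.345836
residual = y − ŷ = -1 − (-0.345836) = -0.654164

-0.654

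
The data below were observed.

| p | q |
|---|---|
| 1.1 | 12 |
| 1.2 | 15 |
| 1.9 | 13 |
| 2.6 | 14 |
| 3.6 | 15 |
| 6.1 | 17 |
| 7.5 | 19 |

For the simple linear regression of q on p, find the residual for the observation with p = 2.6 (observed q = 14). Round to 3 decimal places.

-0.275

n = 7, Σx = 24, Σy = 105, Σxy = 392.5, Σx² = 119.44
Sxx = Σx² − (Σx)²/n = 119.44 − 82.285714 = 37.154286
Sxy = Σxy − (Σx)(Σy)/n = 392.5 − 360 = 32.5
b = Sxy/Sxx = 32.5/37.154286 = 0.874731
a = ȳ − b·x̄ = 15 − 0.874731·3.428571 = 12.000923
ŷ(2.6) = 12.000923 + 0.874731·2.6 = 14.275223
residual = y − ŷ = 14 − 14.275223 = -0.275223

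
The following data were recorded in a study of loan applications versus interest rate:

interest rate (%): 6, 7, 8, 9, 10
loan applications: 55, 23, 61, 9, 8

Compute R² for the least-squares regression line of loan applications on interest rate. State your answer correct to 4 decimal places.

0.4569

n = 5, Σx = 40, Σy = 156, Σxy = 1140, Σx² = 330, Σy² = 7420
Sxx = Σx² − (Σx)²/n = 330 − 320 = 10
Sxy = Σxy − (Σx)(Σy)/n = 1140 − 1248 = -108
Syy = Σy² − (Σy)²/n = 7420 − 4867.2 = 2552.8
R² = Sxy²/(Sxx·Syy) = (-108)²/(10·2552.8) = 0.456910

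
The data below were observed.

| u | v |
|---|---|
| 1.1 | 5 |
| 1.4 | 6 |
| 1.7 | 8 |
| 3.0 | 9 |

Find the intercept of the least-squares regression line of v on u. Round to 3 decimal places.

3.486

n = 4, Σx = 7.2, Σy = 28, Σxy = 54.5, Σx² = 15.06
Sxx = Σx² − (Σx)²/n = 15.06 − 12.96 = 2.1
Sxy = Σxy − (Σx)(Σy)/n = 54.5 − 50.4 = 4.1
b = Sxy/Sxx = 4.1/2.1 = 1.952381
a = ȳ − b·x̄ = 7 − 1.952381·1.8 = 3.485714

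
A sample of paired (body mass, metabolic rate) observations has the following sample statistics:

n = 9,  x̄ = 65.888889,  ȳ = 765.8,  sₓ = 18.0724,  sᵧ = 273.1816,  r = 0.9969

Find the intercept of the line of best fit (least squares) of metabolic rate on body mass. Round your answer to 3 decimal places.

b = r · sᵧ/sₓ = 0.9969 · 273.1816/18.0724 = 15.069096
a = ȳ − b·x̄ = 765.8 − 15.069096·65.888889 = -227.086017

-227.086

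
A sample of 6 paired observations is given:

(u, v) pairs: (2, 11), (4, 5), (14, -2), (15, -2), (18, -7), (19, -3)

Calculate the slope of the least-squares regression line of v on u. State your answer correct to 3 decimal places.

-0.851

n = 6, Σx = 72, Σy = 2, Σxy = -199, Σx² = 1126
Sxx = Σx² − (Σx)²/n = 1126 − 864 = 262
Sxy = Σxy − (Σx)(Σy)/n = -199 − 24 = -223
b = Sxy/Sxx = -223/262 = -0.851145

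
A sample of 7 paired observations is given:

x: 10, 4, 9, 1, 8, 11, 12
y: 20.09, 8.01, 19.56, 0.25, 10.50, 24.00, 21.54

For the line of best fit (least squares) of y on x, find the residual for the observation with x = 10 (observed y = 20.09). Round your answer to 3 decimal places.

n = 7, Σx = 55, Σy = 103.95, Σxy = 1015.71, Σx² = 527
Sxx = Σx² − (Σx)²/n = 527 − 432.142857 = 94.857143
Sxy = Σxy − (Σx)(Σy)/n = 1015.71 − 816.75 = 198.96
b = Sxy/Sxx = 198.96/94.857143 = 2.097470
a = ȳ − b·x̄ = 14.85 − 2.097470·7.857143 = -1.630120
ŷ(10) = -1.630120 + 2.097470·10 = 19.344578
residual = y − ŷ = 20.09 − 19.344578 = 0.745422

0.745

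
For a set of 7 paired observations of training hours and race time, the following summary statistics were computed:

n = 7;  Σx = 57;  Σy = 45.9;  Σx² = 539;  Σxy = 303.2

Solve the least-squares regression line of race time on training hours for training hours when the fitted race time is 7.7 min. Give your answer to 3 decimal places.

Sxx = Σx² − (Σx)²/n = 539 − 464.142857 = 74.857143
Sxy = Σxy − (Σx)(Σy)/n = 303.2 − 373.757143 = -70.557143
b = Sxy/Sxx = -70.557143/74.857143 = -0.942557
a = ȳ − b·x̄ = 6.557143 − (-0.942557)·8.142857 = 14.232252
Set a + b·x = 7.7: x = (7.7 − 14.232252) / (-0.942557) = 6.930350

6.930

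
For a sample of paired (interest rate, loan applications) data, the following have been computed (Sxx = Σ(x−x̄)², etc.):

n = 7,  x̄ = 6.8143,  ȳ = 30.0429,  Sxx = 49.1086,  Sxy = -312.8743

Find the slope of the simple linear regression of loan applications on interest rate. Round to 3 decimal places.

-6.371

b = Sxy/Sxx = -312.8743/49.1086 = -6.371069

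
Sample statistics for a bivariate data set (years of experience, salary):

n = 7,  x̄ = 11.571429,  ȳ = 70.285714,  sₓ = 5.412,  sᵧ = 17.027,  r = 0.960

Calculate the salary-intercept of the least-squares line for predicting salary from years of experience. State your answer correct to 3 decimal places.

b = r · sᵧ/sₓ = 0.96 · 17.027/5.412 = 3.020310
a = ȳ − b·x̄ = 70.285714 − 3.020310·11.571429 = 35.336406

35.336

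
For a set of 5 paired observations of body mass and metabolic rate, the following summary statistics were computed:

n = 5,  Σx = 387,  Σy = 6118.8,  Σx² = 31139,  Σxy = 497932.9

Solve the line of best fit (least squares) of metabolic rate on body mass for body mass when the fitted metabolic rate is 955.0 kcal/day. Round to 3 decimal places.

Sxx = Σx² − (Σx)²/n = 31139 − 29953.8 = 1185.2
Sxy = Σxy − (Σx)(Σy)/n = 497932.9 − 473595.12 = 24337.78
b = Sxy/Sxx = 24337.78/1185.2 = 20.534745
a = ȳ − b·x̄ = 1223.76 − 20.534745·77.4 = -365.629278
Set a + b·x = 955.0: x = (955.0 − (-365.629278)) / 20.534745 = 64.311939

64.312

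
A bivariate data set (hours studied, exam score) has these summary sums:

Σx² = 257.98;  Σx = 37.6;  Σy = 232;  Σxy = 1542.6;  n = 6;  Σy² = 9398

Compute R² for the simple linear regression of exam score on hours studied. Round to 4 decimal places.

Sxx = Σx² − (Σx)²/n = 257.98 − 235.626667 = 22.353333
Sxy = Σxy − (Σx)(Σy)/n = 1542.6 − 1453.866667 = 88.733333
Syy = Σy² − (Σy)²/n = 9398 − 8970.666667 = 427.333333
R² = Sxy²/(Sxx·Syy) = (88.733333)²/(22.353333·427.333333) = 0.824261

0.8243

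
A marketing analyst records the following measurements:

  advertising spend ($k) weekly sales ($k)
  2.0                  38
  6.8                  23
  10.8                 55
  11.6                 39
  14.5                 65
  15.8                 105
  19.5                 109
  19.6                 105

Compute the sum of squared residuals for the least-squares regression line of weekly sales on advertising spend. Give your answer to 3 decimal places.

2017.312

n = 8, Σx = 100.6, Σy = 539, Σxy = 8063.8, Σx² = 1525.74, Σy² = 44675
Sxx = Σx² − (Σx)²/n = 1525.74 − 1265.045 = 260.695
Sxy = Σxy − (Σx)(Σy)/n = 8063.8 − 6777.925 = 1285.875
Syy = Σy² − (Σy)²/n = 44675 − 36315.125 = 8359.875
b = Sxy/Sxx = 1285.875/260.695 = 4.932488
SSE = Syy − b·Sxy = 8359.875 − 4.932488·1285.875 = 2017.311792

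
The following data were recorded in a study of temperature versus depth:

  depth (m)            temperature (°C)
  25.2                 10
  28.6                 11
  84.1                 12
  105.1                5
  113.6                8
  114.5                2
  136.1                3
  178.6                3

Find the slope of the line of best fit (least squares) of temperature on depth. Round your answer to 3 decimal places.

n = 8, Σx = 785.8, Σy = 54, Σxy = 4183.2, Σx² = 96008.2
Sxx = Σx² − (Σx)²/n = 96008.2 − 77185.205 = 18822.995
Sxy = Σxy − (Σx)(Σy)/n = 4183.2 − 5304.15 = -1120.95
b = Sxy/Sxx = -1120.95/18822.995 = -0.059552

-0.060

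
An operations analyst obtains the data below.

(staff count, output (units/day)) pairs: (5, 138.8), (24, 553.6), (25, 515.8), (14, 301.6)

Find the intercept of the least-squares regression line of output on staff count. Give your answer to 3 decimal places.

30.343

n = 4, Σx = 68, Σy = 1509.8, Σxy = 31097.8, Σx² = 1422
Sxx = Σx² − (Σx)²/n = 1422 − 1156 = 266
Sxy = Σxy − (Σx)(Σy)/n = 31097.8 − 25666.6 = 5431.2
b = Sxy/Sxx = 5431.2/266 = 20.418045
a = ȳ − b·x̄ = 377.45 − 20.418045·17 = 30.343233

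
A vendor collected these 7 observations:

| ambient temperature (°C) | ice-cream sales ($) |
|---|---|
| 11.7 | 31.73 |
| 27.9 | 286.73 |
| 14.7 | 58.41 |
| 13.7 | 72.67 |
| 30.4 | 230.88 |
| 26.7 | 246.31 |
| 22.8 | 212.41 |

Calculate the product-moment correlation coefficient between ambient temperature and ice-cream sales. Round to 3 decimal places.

0.957

n = 7, Σx = 147.9, Σy = 1139.14, Σxy = 28663.391, Σx² = 3475.97, Σy² = 251005.7414
Sxx = Σx² − (Σx)²/n = 3475.97 − 3124.915714 = 351.054286
Sxy = Σxy − (Σx)(Σy)/n = 28663.391 − 24068.400857 = 4594.990143
Syy = Σy² − (Σy)²/n = 251005.7414 − 185377.134229 = 65628.607171
r = Sxy/√(Sxx·Syy) = 4594.990143/√(23039203.812989) = 4594.990143/4799.917063 = 0.957306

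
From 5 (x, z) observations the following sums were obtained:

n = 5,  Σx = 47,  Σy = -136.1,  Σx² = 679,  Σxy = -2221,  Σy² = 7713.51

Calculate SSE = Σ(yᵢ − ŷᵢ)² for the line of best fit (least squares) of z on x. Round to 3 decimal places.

Sxx = Σx² − (Σx)²/n = 679 − 441.8 = 237.2
Sxy = Σxy − (Σx)(Σy)/n = -2221 − (-1279.34) = -941.66
Syy = Σy² − (Σy)²/n = 7713.51 − 3704.642 = 4008.868
b = Sxy/Sxx = -941.66/237.2 = -3.969899
SSE = Syy − b·Sxy = 4008.868 − (-3.969899)·(-941.66) = 270.573078

270.573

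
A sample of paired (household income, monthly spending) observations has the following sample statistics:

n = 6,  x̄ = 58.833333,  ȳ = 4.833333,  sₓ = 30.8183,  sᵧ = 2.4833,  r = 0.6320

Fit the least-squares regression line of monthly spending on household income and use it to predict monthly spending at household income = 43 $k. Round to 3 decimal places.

4.027

b = r · sᵧ/sₓ = 0.632 · 2.4833/30.8183 = 0.050926
a = ȳ − b·x̄ = 4.833333 − 0.050926·58.833333 = 1.837200
ŷ(43) = a + b·43 = 1.837200 + 0.050926·43 = 4.027008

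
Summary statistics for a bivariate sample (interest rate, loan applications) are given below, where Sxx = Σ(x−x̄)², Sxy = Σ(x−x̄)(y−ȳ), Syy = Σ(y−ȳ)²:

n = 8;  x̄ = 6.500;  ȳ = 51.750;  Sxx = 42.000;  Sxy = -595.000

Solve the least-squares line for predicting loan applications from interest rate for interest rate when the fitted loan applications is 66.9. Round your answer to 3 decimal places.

5.431

b = Sxy/Sxx = -595/42 = -14.166667
a = ȳ − b·x̄ = 51.75 − (-14.166667)·6.5 = 143.833333
Set a + b·x = 66.9: x = (66.9 − 143.833333) / (-14.166667) = 5.430588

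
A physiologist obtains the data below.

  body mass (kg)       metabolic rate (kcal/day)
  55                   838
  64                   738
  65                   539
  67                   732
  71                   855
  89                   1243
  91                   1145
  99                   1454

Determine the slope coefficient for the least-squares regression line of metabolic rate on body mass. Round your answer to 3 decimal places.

n = 8, Σx = 601, Σy = 7544, Σxy = 596874, Σx² = 46879
Sxx = Σx² − (Σx)²/n = 46879 − 45150.125 = 1728.875
Sxy = Σxy − (Σx)(Σy)/n = 596874 − 566743 = 30131
b = Sxy/Sxx = 30131/1728.875 = 17.428096

17.428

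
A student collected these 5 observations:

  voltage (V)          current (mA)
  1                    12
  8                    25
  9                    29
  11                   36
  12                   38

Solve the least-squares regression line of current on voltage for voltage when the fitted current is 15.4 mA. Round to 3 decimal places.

n = 5, Σx = 41, Σy = 140, Σxy = 1325, Σx² = 411
Sxx = Σx² − (Σx)²/n = 411 − 336.2 = 74.8
Sxy = Σxy − (Σx)(Σy)/n = 1325 − 1148 = 177
b = Sxy/Sxx = 177/74.8 = 2.366310
a = ȳ − b·x̄ = 28 − 2.366310·8.2 = 8.596257
Set a + b·x = 15.4: x = (15.4 − 8.596257) / 2.366310 = 2.875254

2.875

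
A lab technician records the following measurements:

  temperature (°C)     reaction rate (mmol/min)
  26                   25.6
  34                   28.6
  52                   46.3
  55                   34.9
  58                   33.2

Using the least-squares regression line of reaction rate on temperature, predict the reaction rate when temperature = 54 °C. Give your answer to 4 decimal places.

n = 5, Σx = 225, Σy = 168.6, Σxy = 7890.7, Σx² = 10925
Sxx = Σx² − (Σx)²/n = 10925 − 10125 = 800
Sxy = Σxy − (Σx)(Σy)/n = 7890.7 − 7587 = 303.7
b = Sxy/Sxx = 303.7/800 = 0.379625
a = ȳ − b·x̄ = 33.72 − 0.379625·45 = 16.636875
ŷ(54) = a + b·54 = 16.636875 + 0.379625·54 = 37.136625

37.1366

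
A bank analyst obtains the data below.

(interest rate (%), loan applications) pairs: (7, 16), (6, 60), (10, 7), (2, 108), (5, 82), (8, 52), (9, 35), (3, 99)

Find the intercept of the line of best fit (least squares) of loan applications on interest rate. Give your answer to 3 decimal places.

133.135

n = 8, Σx = 50, Σy = 459, Σxy = 2196, Σx² = 368
Sxx = Σx² − (Σx)²/n = 368 − 312.5 = 55.5
Sxy = Σxy − (Σx)(Σy)/n = 2196 − 2868.75 = -672.75
b = Sxy/Sxx = -672.75/55.5 = -12.121622
a = ȳ − b·x̄ = 57.375 − (-12.121622)·6.25 = 133.135135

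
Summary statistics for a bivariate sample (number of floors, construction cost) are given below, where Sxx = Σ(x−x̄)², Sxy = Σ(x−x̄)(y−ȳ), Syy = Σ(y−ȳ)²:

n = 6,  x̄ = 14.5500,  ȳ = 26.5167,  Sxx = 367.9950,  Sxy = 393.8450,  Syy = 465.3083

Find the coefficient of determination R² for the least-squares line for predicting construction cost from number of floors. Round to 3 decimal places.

R² = Sxy²/(Sxx·Syy) = (393.845)²/(367.995·465.3083) = 0.905874

0.906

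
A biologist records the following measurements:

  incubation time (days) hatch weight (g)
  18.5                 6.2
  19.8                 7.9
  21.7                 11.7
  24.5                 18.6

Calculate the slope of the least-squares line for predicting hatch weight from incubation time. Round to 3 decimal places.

n = 4, Σx = 84.5, Σy = 44.4, Σxy = 980.71, Σx² = 1805.43
Sxx = Σx² − (Σx)²/n = 1805.43 − 1785.0625 = 20.3675
Sxy = Σxy − (Σx)(Σy)/n = 980.71 − 937.95 = 42.76
b = Sxy/Sxx = 42.76/20.3675 = 2.099423

2.099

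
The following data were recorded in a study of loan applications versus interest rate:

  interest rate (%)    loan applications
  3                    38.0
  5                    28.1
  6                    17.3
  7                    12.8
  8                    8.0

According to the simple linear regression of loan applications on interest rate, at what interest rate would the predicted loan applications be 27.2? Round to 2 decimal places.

4.78

n = 5, Σx = 29, Σy = 104.2, Σxy = 511.9, Σx² = 183
Sxx = Σx² − (Σx)²/n = 183 − 168.2 = 14.8
Sxy = Σxy − (Σx)(Σy)/n = 511.9 − 604.36 = -92.46
b = Sxy/Sxx = -92.46/14.8 = -6.247297
a = ȳ − b·x̄ = 20.84 − (-6.247297)·5.8 = 57.074324
Set a + b·x = 27.2: x = (27.2 − 57.074324) / (-6.247297) = 4.781960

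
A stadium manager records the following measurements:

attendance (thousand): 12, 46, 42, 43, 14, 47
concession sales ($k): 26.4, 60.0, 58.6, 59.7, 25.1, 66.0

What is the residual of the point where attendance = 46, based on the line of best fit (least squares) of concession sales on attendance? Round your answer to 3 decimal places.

-2.724

n = 6, Σx = 204, Σy = 295.8, Σxy = 11558.5, Σx² = 8278
Sxx = Σx² − (Σx)²/n = 8278 − 6936 = 1342
Sxy = Σxy − (Σx)(Σy)/n = 11558.5 − 10057.2 = 1501.3
b = Sxy/Sxx = 1501.3/1342 = 1.118703
a = ȳ − b·x̄ = 49.3 − 1.118703·34 = 11.264083
ŷ(46) = 11.264083 + 1.118703·46 = 62.724441
residual = y − ŷ = 60.0 − 62.724441 = -2.724441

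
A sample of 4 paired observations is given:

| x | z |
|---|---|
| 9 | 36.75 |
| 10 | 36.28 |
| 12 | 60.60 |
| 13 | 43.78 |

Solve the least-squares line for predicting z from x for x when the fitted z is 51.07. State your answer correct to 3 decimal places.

12.750

n = 4, Σx = 44, Σy = 177.41, Σxy = 1989.89, Σx² = 494
Sxx = Σx² − (Σx)²/n = 494 − 484 = 10
Sxy = Σxy − (Σx)(Σy)/n = 1989.89 − 1951.51 = 38.38
b = Sxy/Sxx = 38.38/10 = 3.838
a = ȳ − b·x̄ = 44.3525 − 3.838·11 = 2.1345
Set a + b·x = 51.07: x = (51.07 − 2.1345) / 3.838 = 12.750261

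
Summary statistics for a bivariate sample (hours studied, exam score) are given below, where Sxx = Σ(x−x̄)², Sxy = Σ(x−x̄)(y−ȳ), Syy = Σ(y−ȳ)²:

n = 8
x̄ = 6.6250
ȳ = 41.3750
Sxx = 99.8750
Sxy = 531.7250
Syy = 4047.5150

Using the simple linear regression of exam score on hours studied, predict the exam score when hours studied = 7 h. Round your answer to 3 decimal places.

b = Sxy/Sxx = 531.725/99.875 = 5.323905
a = ȳ − b·x̄ = 41.375 − 5.323905·6.625 = 6.104130
ŷ(7) = a + b·7 = 6.104130 + 5.323905·7 = 43.371464

43.371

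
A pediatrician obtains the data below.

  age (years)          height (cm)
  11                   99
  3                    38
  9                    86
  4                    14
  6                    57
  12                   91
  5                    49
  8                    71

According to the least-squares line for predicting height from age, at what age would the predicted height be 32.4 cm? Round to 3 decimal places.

n = 8, Σx = 58, Σy = 505, Σxy = 4280, Σx² = 496
Sxx = Σx² − (Σx)²/n = 496 − 420.5 = 75.5
Sxy = Σxy − (Σx)(Σy)/n = 4280 − 3661.25 = 618.75
b = Sxy/Sxx = 618.75/75.5 = 8.195364
a = ȳ − b·x̄ = 63.125 − 8.195364·7.25 = 3.708609
Set a + b·x = 32.4: x = (32.4 − 3.708609) / 8.195364 = 3.500929

3.501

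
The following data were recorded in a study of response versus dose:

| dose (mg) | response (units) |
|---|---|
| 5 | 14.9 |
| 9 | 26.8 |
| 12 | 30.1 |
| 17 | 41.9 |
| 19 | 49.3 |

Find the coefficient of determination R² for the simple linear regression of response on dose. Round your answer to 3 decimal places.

0.985

n = 5, Σx = 62, Σy = 163, Σxy = 2325.9, Σx² = 900, Σy² = 6032.36
Sxx = Σx² − (Σx)²/n = 900 − 768.8 = 131.2
Sxy = Σxy − (Σx)(Σy)/n = 2325.9 − 2021.2 = 304.7
Syy = Σy² − (Σy)²/n = 6032.36 − 5313.8 = 718.56
R² = Sxy²/(Sxx·Syy) = (304.7)²/(131.2·718.56) = 0.984800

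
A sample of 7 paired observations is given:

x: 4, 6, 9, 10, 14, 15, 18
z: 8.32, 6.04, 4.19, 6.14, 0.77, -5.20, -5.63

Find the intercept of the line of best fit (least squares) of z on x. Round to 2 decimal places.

13.37

n = 7, Σx = 76, Σy = 14.63, Σxy = 0.07, Σx² = 978
Sxx = Σx² − (Σx)²/n = 978 − 825.142857 = 152.857143
Sxy = Σxy − (Σx)(Σy)/n = 0.07 − 158.84 = -158.77
b = Sxy/Sxx = -158.77/152.857143 = -1.038682
a = ȳ − b·x̄ = 2.09 − (-1.038682)·10.857143 = 13.367121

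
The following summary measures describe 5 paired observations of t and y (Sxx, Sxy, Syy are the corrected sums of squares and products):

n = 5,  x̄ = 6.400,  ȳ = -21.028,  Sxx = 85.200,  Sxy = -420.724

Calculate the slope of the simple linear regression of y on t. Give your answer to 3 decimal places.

-4.938

b = Sxy/Sxx = -420.724/85.2 = -4.938075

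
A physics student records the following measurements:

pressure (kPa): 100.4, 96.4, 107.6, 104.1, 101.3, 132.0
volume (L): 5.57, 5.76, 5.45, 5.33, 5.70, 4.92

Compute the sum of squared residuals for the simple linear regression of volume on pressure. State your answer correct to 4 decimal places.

0.0562

n = 6, Σx = 641.8, Σy = 32.73, Σxy = 3482.615, Σx² = 69473.38, Σy² = 179.0103
Sxx = Σx² − (Σx)²/n = 69473.38 − 68651.206667 = 822.173333
Sxy = Σxy − (Σx)(Σy)/n = 3482.615 − 3501.019 = -18.404
Syy = Σy² − (Σy)²/n = 179.0103 − 178.54215 = 0.46815
b = Sxy/Sxx = -18.404/822.173333 = -0.022385
SSE = Syy − b·Sxy = 0.46815 − (-0.022385)·(-18.404) = 0.056184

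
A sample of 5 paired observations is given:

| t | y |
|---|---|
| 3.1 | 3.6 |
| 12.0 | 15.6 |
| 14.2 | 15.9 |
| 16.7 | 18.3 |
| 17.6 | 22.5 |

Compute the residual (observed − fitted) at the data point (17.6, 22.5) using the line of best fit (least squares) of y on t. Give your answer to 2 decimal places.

n = 5, Σx = 63.6, Σy = 75.9, Σxy = 1125.75, Σx² = 943.9
Sxx = Σx² − (Σx)²/n = 943.9 − 808.992 = 134.908
Sxy = Σxy − (Σx)(Σy)/n = 1125.75 − 965.448 = 160.302
b = Sxy/Sxx = 160.302/134.908 = 1.188232
a = ȳ − b·x̄ = 15.18 − 1.188232·12.72 = 0.065689
ŷ(17.6) = 0.065689 + 1.188232·17.6 = 20.978572
residual = y − ŷ = 22.5 − 20.978572 = 1.521428

1.52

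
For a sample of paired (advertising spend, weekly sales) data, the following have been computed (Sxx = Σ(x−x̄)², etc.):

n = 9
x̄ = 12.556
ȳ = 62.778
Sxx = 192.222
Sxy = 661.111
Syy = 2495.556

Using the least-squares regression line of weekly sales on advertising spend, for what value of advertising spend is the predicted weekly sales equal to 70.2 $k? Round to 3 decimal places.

14.714

b = Sxy/Sxx = 661.111/192.222 = 3.439310
a = ȳ − b·x̄ = 62.778 − 3.439310·12.556 = 19.594027
Set a + b·x = 70.2: x = (70.2 − 19.594027) / 3.439310 = 14.713991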